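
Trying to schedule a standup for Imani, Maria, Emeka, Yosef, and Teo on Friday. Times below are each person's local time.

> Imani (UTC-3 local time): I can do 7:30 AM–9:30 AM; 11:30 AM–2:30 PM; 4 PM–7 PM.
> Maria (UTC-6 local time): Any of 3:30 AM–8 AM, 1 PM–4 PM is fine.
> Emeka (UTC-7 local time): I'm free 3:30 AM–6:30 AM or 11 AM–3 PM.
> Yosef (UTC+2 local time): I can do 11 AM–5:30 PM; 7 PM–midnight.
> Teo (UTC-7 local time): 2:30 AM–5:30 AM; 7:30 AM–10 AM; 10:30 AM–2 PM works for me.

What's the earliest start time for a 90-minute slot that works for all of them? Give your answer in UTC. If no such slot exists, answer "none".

Imani in UTC: 10:30-12:30, 14:30-17:30, 19:00-22:00 (add 3h to convert from UTC-3).
Maria in UTC: 09:30-14:00, 19:00-22:00 (add 6h to convert from UTC-6).
Emeka in UTC: 10:30-13:30, 18:00-22:00 (add 7h to convert from UTC-7).
Yosef in UTC: 09:00-15:30, 17:00-22:00 (subtract 2h to convert from UTC+2).
Teo in UTC: 09:30-12:30, 14:30-17:00, 17:30-21:00 (add 7h to convert from UTC-7).
Imani ∩ Maria: 10:30-12:30, 19:00-22:00.
Imani ∩ Maria ∩ Emeka: 10:30-12:30, 19:00-22:00.
Imani ∩ Maria ∩ Emeka ∩ Yosef: 10:30-12:30, 19:00-22:00.
Imani ∩ Maria ∩ Emeka ∩ Yosef ∩ Teo: 10:30-12:30, 19:00-21:00.
The first common window of at least 90 minutes is 10:30-12:30, so the earliest start is 10:30.

10:30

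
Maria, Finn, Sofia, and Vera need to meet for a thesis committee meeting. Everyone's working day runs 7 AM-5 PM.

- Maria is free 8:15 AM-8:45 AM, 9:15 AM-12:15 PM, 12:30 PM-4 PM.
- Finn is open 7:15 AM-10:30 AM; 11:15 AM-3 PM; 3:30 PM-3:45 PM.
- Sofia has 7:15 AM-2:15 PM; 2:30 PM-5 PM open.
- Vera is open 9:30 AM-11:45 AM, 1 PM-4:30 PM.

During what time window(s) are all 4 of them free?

Maria ∩ Finn: 08:15-08:45, 09:15-10:30, 11:15-12:15, 12:30-15:00, 15:30-15:45.
Maria ∩ Finn ∩ Sofia: 08:15-08:45, 09:15-10:30, 11:15-12:15, 12:30-14:15, 14:30-15:00, 15:30-15:45.
Maria ∩ Finn ∩ Sofia ∩ Vera: 09:30-10:30, 11:15-11:45, 13:00-14:15, 14:30-15:00, 15:30-15:45.
So the common availability across everyone is 09:30-10:30, 11:15-11:45, 13:00-14:15, 14:30-15:00, 15:30-15:45.

09:30-10:30, 11:15-11:45, 13:00-14:15, 14:30-15:00, 15:30-15:45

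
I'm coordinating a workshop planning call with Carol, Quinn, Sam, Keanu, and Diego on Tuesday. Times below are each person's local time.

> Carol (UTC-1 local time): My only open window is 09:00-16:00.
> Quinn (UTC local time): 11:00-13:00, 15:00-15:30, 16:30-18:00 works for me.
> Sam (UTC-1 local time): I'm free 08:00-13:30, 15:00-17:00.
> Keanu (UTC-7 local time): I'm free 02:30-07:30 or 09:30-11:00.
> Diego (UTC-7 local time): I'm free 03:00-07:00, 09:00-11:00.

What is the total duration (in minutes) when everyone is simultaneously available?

Carol in UTC: 10:00-17:00 (add 1h to convert from UTC-1).
Quinn in UTC: 11:00-13:00, 15:00-15:30, 16:30-18:00.
Sam in UTC: 09:00-14:30, 16:00-18:00 (add 1h to convert from UTC-1).
Keanu in UTC: 09:30-14:30, 16:30-18:00 (add 7h to convert from UTC-7).
Diego in UTC: 10:00-14:00, 16:00-18:00 (add 7h to convert from UTC-7).
Carol ∩ Quinn: 11:00-13:00, 15:00-15:30, 16:30-17:00.
Carol ∩ Quinn ∩ Sam: 11:00-13:00, 16:30-17:00.
Carol ∩ Quinn ∩ Sam ∩ Keanu: 11:00-13:00, 16:30-17:00.
Carol ∩ Quinn ∩ Sam ∩ Keanu ∩ Diego: 11:00-13:00, 16:30-17:00.
Those are the intersection windows.
Summing the common windows: 120 + 30 = 150 minutes.

150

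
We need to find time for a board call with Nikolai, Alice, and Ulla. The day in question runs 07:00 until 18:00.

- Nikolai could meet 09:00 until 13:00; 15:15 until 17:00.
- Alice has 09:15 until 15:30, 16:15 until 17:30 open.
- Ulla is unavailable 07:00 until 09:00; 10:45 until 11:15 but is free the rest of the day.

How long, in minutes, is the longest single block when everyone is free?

105

Nikolai free: 09:00-13:00, 15:15-17:00.
Alice free: 09:15-15:30, 16:15-17:30.
Ulla free: 09:00-10:45, 11:15-18:00 (invert busy blocks within the working day).
Nikolai ∩ Alice: 09:15-13:00, 15:15-15:30, 16:15-17:00.
Nikolai ∩ Alice ∩ Ulla: 09:15-10:45, 11:15-13:00, 15:15-15:30, 16:15-17:00.
The longest is 11:15-13:00 at 105 minutes.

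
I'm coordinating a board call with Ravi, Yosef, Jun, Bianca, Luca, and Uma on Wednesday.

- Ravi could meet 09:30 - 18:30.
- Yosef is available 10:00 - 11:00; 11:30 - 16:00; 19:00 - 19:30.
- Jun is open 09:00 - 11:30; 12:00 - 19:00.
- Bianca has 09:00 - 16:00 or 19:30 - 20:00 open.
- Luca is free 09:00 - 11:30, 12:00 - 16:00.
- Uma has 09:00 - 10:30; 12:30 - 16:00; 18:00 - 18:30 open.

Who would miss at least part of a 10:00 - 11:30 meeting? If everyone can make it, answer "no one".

Uma, Yosef

Ravi: free for 10:00-11:30. Yosef: not fully free for 10:00-11:30. Jun: free for 10:00-11:30. Bianca: free for 10:00-11:30. Luca: free for 10:00-11:30. Uma: not fully free for 10:00-11:30.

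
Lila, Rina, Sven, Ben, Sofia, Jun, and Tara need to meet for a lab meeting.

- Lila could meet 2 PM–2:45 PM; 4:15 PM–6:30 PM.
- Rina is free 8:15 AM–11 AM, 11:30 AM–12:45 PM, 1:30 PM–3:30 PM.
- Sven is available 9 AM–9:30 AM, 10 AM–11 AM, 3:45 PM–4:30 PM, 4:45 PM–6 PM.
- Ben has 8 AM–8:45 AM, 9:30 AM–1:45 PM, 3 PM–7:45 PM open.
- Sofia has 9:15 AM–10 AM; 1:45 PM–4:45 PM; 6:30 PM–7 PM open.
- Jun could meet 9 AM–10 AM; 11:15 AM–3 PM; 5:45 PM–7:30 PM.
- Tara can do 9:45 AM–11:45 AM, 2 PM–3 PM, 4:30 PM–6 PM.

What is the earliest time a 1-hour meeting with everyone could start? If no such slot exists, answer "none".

Lila ∩ Rina: 14:00-14:45.
Lila ∩ Rina ∩ Sven: ∅.
Lila ∩ Rina ∩ Sven ∩ Ben: ∅.
Lila ∩ Rina ∩ Sven ∩ Ben ∩ Sofia: ∅.
Lila ∩ Rina ∩ Sven ∩ Ben ∩ Sofia ∩ Jun: ∅.
Lila ∩ Rina ∩ Sven ∩ Ben ∩ Sofia ∩ Jun ∩ Tara: ∅.
There is no time when everyone is free.
No common window is at least 60 minutes long.

none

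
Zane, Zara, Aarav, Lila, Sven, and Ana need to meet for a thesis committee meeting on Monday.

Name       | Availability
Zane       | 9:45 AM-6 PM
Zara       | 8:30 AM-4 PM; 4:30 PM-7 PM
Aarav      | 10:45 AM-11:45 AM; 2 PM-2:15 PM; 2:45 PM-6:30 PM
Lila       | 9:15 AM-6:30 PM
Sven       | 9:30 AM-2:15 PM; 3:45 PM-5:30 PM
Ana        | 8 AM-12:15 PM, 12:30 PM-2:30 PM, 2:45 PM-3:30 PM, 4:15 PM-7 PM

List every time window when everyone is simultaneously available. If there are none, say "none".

Zane ∩ Zara: 09:45-16:00, 16:30-18:00.
Zane ∩ Zara ∩ Aarav: 10:45-11:45, 14:00-14:15, 14:45-16:00, 16:30-18:00.
Zane ∩ Zara ∩ Aarav ∩ Lila: 10:45-11:45, 14:00-14:15, 14:45-16:00, 16:30-18:00.
Zane ∩ Zara ∩ Aarav ∩ Lila ∩ Sven: 10:45-11:45, 14:00-14:15, 15:45-16:00, 16:30-17:30.
Zane ∩ Zara ∩ Aarav ∩ Lila ∩ Sven ∩ Ana: 10:45-11:45, 14:00-14:15, 16:30-17:30.

10:45-11:45, 14:00-14:15, 16:30-17:30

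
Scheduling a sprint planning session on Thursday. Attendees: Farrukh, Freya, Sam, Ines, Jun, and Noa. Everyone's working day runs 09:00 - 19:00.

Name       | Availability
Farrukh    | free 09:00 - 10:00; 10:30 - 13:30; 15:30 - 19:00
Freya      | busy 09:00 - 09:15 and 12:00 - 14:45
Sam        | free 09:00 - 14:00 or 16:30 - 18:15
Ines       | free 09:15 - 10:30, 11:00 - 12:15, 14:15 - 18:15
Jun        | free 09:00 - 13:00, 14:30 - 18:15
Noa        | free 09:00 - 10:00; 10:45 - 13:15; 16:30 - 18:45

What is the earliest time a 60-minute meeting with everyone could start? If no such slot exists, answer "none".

Farrukh free: 09:00-10:00, 10:30-13:30, 15:30-19:00.
Freya free: 09:15-12:00, 14:45-19:00 (invert busy blocks within the working day).
Sam free: 09:00-14:00, 16:30-18:15.
Ines free: 09:15-10:30, 11:00-12:15, 14:15-18:15.
Jun free: 09:00-13:00, 14:30-18:15.
Noa free: 09:00-10:00, 10:45-13:15, 16:30-18:45.
Farrukh ∩ Freya: 09:15-10:00, 10:30-12:00, 15:30-19:00.
Farrukh ∩ Freya ∩ Sam: 09:15-10:00, 10:30-12:00, 16:30-18:15.
Farrukh ∩ Freya ∩ Sam ∩ Ines: 09:15-10:00, 11:00-12:00, 16:30-18:15.
Farrukh ∩ Freya ∩ Sam ∩ Ines ∩ Jun: 09:15-10:00, 11:00-12:00, 16:30-18:15.
Farrukh ∩ Freya ∩ Sam ∩ Ines ∩ Jun ∩ Noa: 09:15-10:00, 11:00-12:00, 16:30-18:15.
So the common availability across everyone is 09:15-10:00, 11:00-12:00, 16:30-18:15.
The first common window of at least 60 minutes is 11:00-12:00, so the earliest start is 11:00.

11:00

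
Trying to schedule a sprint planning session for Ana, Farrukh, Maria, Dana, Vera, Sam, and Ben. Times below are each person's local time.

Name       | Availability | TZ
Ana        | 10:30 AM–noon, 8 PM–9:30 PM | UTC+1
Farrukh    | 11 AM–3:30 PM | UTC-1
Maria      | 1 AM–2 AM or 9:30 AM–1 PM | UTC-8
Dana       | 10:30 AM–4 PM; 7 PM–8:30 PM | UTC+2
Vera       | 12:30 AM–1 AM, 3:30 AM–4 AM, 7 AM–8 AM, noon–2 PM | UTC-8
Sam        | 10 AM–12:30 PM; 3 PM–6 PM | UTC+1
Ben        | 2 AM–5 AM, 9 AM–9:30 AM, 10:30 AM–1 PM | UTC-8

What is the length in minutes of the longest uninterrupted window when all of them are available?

0

Ana in UTC: 09:30-11:00, 19:00-20:30 (subtract 1h to convert from UTC+1).
Farrukh in UTC: 12:00-16:30 (add 1h to convert from UTC-1).
Maria in UTC: 09:00-10:00, 17:30-21:00 (add 8h to convert from UTC-8).
Dana in UTC: 08:30-14:00, 17:00-18:30 (subtract 2h to convert from UTC+2).
Vera in UTC: 08:30-09:00, 11:30-12:00, 15:00-16:00, 20:00-22:00 (add 8h to convert from UTC-8).
Sam in UTC: 09:00-11:30, 14:00-17:00 (subtract 1h to convert from UTC+1).
Ben in UTC: 10:00-13:00, 17:00-17:30, 18:30-21:00 (add 8h to convert from UTC-8).
Ana ∩ Farrukh: ∅.
Ana ∩ Farrukh ∩ Maria: ∅.
Ana ∩ Farrukh ∩ Maria ∩ Dana: ∅.
Ana ∩ Farrukh ∩ Maria ∩ Dana ∩ Vera: ∅.
Ana ∩ Farrukh ∩ Maria ∩ Dana ∩ Vera ∩ Sam: ∅.
Ana ∩ Farrukh ∩ Maria ∩ Dana ∩ Vera ∩ Sam ∩ Ben: ∅.
There is no time when everyone is free.
No common window exists, so the longest block is 0 minutes.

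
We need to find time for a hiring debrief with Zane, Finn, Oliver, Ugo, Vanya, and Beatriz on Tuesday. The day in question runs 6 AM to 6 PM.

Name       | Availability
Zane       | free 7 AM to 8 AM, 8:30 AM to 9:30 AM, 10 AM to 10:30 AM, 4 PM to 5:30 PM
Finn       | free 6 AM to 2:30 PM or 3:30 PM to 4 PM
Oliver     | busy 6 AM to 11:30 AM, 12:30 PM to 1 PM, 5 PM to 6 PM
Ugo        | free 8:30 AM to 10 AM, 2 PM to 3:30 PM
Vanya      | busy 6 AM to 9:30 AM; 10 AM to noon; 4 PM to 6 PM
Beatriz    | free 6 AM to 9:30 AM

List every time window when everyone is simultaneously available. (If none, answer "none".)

Zane free: 07:00-08:00, 08:30-09:30, 10:00-10:30, 16:00-17:30.
Finn free: 06:00-14:30, 15:30-16:00.
Oliver free: 11:30-12:30, 13:00-17:00 (invert busy blocks within the working day).
Ugo free: 08:30-10:00, 14:00-15:30.
Vanya free: 09:30-10:00, 12:00-16:00 (invert busy blocks within the working day).
Beatriz free: 06:00-09:30.
Zane ∩ Finn: 07:00-08:00, 08:30-09:30, 10:00-10:30.
Zane ∩ Finn ∩ Oliver: ∅.
Zane ∩ Finn ∩ Oliver ∩ Ugo: ∅.
Zane ∩ Finn ∩ Oliver ∩ Ugo ∩ Vanya: ∅.
Zane ∩ Finn ∩ Oliver ∩ Ugo ∩ Vanya ∩ Beatriz: ∅.
There is no time when everyone is free.

none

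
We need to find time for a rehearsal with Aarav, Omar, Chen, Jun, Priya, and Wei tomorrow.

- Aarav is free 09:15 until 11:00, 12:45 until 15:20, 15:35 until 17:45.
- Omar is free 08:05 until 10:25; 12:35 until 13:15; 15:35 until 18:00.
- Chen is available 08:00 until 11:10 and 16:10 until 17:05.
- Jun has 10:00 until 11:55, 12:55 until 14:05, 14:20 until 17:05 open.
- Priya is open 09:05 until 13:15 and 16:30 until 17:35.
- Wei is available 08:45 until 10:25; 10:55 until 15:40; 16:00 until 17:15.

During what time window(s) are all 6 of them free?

Aarav ∩ Omar: 09:15-10:25, 12:45-13:15, 15:35-17:45.
Aarav ∩ Omar ∩ Chen: 09:15-10:25, 16:10-17:05.
Aarav ∩ Omar ∩ Chen ∩ Jun: 10:00-10:25, 16:10-17:05.
Aarav ∩ Omar ∩ Chen ∩ Jun ∩ Priya: 10:00-10:25, 16:30-17:05.
Aarav ∩ Omar ∩ Chen ∩ Jun ∩ Priya ∩ Wei: 10:00-10:25, 16:30-17:05.

10:00-10:25, 16:30-17:05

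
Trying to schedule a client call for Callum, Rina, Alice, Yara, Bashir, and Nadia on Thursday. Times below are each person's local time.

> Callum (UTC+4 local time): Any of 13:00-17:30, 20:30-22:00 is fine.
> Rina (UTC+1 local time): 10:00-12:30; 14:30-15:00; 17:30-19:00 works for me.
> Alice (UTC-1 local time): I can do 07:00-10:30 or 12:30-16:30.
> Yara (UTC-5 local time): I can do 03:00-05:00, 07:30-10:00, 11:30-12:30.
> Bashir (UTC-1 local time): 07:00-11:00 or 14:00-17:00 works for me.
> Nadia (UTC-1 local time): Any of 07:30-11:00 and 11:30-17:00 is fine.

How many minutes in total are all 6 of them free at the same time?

120

Callum in UTC: 09:00-13:30, 16:30-18:00 (subtract 4h to convert from UTC+4).
Rina in UTC: 09:00-11:30, 13:30-14:00, 16:30-18:00 (subtract 1h to convert from UTC+1).
Alice in UTC: 08:00-11:30, 13:30-17:30 (add 1h to convert from UTC-1).
Yara in UTC: 08:00-10:00, 12:30-15:00, 16:30-17:30 (add 5h to convert from UTC-5).
Bashir in UTC: 08:00-12:00, 15:00-18:00 (add 1h to convert from UTC-1).
Nadia in UTC: 08:30-12:00, 12:30-18:00 (add 1h to convert from UTC-1).
Callum ∩ Rina: 09:00-11:30, 16:30-18:00.
Callum ∩ Rina ∩ Alice: 09:00-11:30, 16:30-17:30.
Callum ∩ Rina ∩ Alice ∩ Yara: 09:00-10:00, 16:30-17:30.
Callum ∩ Rina ∩ Alice ∩ Yara ∩ Bashir: 09:00-10:00, 16:30-17:30.
Callum ∩ Rina ∩ Alice ∩ Yara ∩ Bashir ∩ Nadia: 09:00-10:00, 16:30-17:30.
Summing the common windows: 60 + 60 = 120 minutes.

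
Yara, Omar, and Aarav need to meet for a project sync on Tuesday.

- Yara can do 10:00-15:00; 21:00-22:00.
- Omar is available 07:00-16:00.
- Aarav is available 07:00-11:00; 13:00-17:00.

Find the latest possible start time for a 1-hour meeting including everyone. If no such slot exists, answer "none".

Yara ∩ Omar: 10:00-15:00.
Yara ∩ Omar ∩ Aarav: 10:00-11:00, 13:00-15:00.
Those are the intersection windows.
The last common window of at least 60 minutes is 13:00-15:00; a 60-minute meeting can start as late as 14:00 and still end by 15:00.

14:00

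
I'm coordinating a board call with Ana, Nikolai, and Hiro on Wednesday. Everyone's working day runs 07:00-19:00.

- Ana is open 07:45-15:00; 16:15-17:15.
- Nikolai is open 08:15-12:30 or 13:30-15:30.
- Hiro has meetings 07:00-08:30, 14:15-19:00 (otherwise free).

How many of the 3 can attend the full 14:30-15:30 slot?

Ana free: 07:45-15:00, 16:15-17:15.
Nikolai free: 08:15-12:30, 13:30-15:30.
Hiro free: 08:30-14:15 (invert busy blocks within the working day).
Nikolai can make the full 14:30-15:30 slot — that's 1.

1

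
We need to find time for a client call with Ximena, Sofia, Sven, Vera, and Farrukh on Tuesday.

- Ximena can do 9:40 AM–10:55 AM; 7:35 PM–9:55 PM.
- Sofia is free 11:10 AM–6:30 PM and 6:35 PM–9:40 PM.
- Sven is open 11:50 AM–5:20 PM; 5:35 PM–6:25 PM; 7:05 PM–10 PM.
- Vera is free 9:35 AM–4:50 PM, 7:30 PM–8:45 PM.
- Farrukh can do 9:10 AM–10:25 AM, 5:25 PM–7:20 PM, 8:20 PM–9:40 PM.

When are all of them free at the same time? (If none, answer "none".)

Ximena ∩ Sofia: 19:35-21:40.
Ximena ∩ Sofia ∩ Sven: 19:35-21:40.
Ximena ∩ Sofia ∩ Sven ∩ Vera: 19:35-20:45.
Ximena ∩ Sofia ∩ Sven ∩ Vera ∩ Farrukh: 20:20-20:45.
So the common availability across everyone is 20:20-20:45.

20:20-20:45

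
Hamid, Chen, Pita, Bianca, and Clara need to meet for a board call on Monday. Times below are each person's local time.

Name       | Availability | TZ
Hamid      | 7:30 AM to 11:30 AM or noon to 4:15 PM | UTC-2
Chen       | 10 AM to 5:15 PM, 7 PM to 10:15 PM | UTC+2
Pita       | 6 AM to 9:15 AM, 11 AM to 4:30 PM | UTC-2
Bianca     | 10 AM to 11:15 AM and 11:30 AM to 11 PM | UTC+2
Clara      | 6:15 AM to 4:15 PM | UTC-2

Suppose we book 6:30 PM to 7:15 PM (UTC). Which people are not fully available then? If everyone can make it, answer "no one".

Hamid in UTC: 09:30-13:30, 14:00-18:15 (add 2h to convert from UTC-2).
Chen in UTC: 08:00-15:15, 17:00-20:15 (subtract 2h to convert from UTC+2).
Pita in UTC: 08:00-11:15, 13:00-18:30 (add 2h to convert from UTC-2).
Bianca in UTC: 08:00-09:15, 09:30-21:00 (subtract 2h to convert from UTC+2).
Clara in UTC: 08:15-18:15 (add 2h to convert from UTC-2).
Hamid: not fully free for 18:30-19:15. Chen: free for 18:30-19:15. Pita: not fully free for 18:30-19:15. Bianca: free for 18:30-19:15. Clara: not fully free for 18:30-19:15.

Clara, Hamid, Pita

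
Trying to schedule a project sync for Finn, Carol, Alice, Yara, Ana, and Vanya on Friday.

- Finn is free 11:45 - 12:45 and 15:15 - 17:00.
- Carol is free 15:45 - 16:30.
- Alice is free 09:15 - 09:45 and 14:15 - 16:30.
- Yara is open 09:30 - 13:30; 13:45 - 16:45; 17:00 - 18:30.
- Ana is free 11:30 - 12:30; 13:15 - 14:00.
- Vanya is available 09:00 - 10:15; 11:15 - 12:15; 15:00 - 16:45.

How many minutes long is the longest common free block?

0

Finn ∩ Carol: 15:45-16:30.
Finn ∩ Carol ∩ Alice: 15:45-16:30.
Finn ∩ Carol ∩ Alice ∩ Yara: 15:45-16:30.
Finn ∩ Carol ∩ Alice ∩ Yara ∩ Ana: ∅.
Finn ∩ Carol ∩ Alice ∩ Yara ∩ Ana ∩ Vanya: ∅.
There is no time when everyone is free.
No common window exists, so the longest block is 0 minutes.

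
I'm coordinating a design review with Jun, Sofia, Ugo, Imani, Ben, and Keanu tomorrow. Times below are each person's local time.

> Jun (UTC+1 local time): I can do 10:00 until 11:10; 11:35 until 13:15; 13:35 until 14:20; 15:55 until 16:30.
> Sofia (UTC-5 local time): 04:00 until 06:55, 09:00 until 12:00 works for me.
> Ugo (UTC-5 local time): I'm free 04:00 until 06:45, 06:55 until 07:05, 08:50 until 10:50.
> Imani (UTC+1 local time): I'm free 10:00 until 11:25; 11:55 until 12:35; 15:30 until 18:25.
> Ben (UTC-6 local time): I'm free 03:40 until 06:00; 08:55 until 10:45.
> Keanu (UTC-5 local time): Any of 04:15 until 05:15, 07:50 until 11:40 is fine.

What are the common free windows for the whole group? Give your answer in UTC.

09:40-10:10, 14:55-15:30

Jun in UTC: 09:00-10:10, 10:35-12:15, 12:35-13:20, 14:55-15:30 (subtract 1h to convert from UTC+1).
Sofia in UTC: 09:00-11:55, 14:00-17:00 (add 5h to convert from UTC-5).
Ugo in UTC: 09:00-11:45, 11:55-12:05, 13:50-15:50 (add 5h to convert from UTC-5).
Imani in UTC: 09:00-10:25, 10:55-11:35, 14:30-17:25 (subtract 1h to convert from UTC+1).
Ben in UTC: 09:40-12:00, 14:55-16:45 (add 6h to convert from UTC-6).
Keanu in UTC: 09:15-10:15, 12:50-16:40 (add 5h to convert from UTC-5).
Jun ∩ Sofia: 09:00-10:10, 10:35-11:55, 14:55-15:30.
Jun ∩ Sofia ∩ Ugo: 09:00-10:10, 10:35-11:45, 14:55-15:30.
Jun ∩ Sofia ∩ Ugo ∩ Imani: 09:00-10:10, 10:55-11:35, 14:55-15:30.
Jun ∩ Sofia ∩ Ugo ∩ Imani ∩ Ben: 09:40-10:10, 10:55-11:35, 14:55-15:30.
Jun ∩ Sofia ∩ Ugo ∩ Imani ∩ Ben ∩ Keanu: 09:40-10:10, 14:55-15:30.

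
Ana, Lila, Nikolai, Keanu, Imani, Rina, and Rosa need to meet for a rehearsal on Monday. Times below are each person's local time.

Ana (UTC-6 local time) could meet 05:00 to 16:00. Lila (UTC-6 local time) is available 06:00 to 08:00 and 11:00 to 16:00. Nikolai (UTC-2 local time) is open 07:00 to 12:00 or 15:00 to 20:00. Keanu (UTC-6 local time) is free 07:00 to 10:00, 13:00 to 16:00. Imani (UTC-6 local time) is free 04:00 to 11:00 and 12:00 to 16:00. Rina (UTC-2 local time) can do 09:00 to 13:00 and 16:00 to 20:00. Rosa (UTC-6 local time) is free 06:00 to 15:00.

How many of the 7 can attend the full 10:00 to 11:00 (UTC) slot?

2

Ana in UTC: 11:00-22:00 (add 6h to convert from UTC-6).
Lila in UTC: 12:00-14:00, 17:00-22:00 (add 6h to convert from UTC-6).
Nikolai in UTC: 09:00-14:00, 17:00-22:00 (add 2h to convert from UTC-2).
Keanu in UTC: 13:00-16:00, 19:00-22:00 (add 6h to convert from UTC-6).
Imani in UTC: 10:00-17:00, 18:00-22:00 (add 6h to convert from UTC-6).
Rina in UTC: 11:00-15:00, 18:00-22:00 (add 2h to convert from UTC-2).
Rosa in UTC: 12:00-21:00 (add 6h to convert from UTC-6).
Nikolai and Imani can make the full 10:00-11:00 slot — that's 2.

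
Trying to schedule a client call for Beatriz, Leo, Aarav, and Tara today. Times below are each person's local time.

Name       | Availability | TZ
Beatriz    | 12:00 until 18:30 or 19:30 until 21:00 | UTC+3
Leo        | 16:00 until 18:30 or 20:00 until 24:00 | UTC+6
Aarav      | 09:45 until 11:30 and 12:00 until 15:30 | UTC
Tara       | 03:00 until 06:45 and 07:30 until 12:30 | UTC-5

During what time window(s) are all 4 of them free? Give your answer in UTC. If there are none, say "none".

10:00-11:30, 14:00-15:30

Beatriz in UTC: 09:00-15:30, 16:30-18:00 (subtract 3h to convert from UTC+3).
Leo in UTC: 10:00-12:30, 14:00-18:00 (subtract 6h to convert from UTC+6).
Aarav in UTC: 09:45-11:30, 12:00-15:30.
Tara in UTC: 08:00-11:45, 12:30-17:30 (add 5h to convert from UTC-5).
Beatriz ∩ Leo: 10:00-12:30, 14:00-15:30, 16:30-18:00.
Beatriz ∩ Leo ∩ Aarav: 10:00-11:30, 12:00-12:30, 14:00-15:30.
Beatriz ∩ Leo ∩ Aarav ∩ Tara: 10:00-11:30, 14:00-15:30.
Those are the intersection windows.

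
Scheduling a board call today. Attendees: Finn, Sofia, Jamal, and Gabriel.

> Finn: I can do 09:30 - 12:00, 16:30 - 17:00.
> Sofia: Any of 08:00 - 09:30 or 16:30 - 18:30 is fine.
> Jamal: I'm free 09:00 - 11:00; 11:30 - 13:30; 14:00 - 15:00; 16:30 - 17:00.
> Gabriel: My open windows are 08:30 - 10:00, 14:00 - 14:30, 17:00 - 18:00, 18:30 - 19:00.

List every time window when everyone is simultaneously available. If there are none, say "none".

Finn ∩ Sofia: 16:30-17:00.
Finn ∩ Sofia ∩ Jamal: 16:30-17:00.
Finn ∩ Sofia ∩ Jamal ∩ Gabriel: ∅.
There is no time when everyone is free.

none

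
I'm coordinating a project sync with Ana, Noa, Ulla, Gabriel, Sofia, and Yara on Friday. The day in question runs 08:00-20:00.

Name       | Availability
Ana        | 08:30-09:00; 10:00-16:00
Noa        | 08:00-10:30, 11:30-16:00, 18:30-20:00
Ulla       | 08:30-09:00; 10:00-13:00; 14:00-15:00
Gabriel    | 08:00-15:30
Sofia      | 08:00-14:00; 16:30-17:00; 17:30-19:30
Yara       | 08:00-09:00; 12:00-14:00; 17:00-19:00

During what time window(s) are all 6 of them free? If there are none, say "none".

Ana ∩ Noa: 08:30-09:00, 10:00-10:30, 11:30-16:00.
Ana ∩ Noa ∩ Ulla: 08:30-09:00, 10:00-10:30, 11:30-13:00, 14:00-15:00.
Ana ∩ Noa ∩ Ulla ∩ Gabriel: 08:30-09:00, 10:00-10:30, 11:30-13:00, 14:00-15:00.
Ana ∩ Noa ∩ Ulla ∩ Gabriel ∩ Sofia: 08:30-09:00, 10:00-10:30, 11:30-13:00.
Ana ∩ Noa ∩ Ulla ∩ Gabriel ∩ Sofia ∩ Yara: 08:30-09:00, 12:00-13:00.

08:30-09:00, 12:00-13:00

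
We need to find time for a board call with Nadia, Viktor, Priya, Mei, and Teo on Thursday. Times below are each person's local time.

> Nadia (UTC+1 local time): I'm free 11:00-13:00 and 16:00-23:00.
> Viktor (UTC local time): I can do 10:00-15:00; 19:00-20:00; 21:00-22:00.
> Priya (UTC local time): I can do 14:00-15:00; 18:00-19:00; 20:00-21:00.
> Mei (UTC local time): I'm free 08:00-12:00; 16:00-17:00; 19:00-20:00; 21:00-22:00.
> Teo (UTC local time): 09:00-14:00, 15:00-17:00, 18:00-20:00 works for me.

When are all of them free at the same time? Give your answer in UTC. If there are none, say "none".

Nadia in UTC: 10:00-12:00, 15:00-22:00 (subtract 1h to convert from UTC+1).
Viktor in UTC: 10:00-15:00, 19:00-20:00, 21:00-22:00.
Priya in UTC: 14:00-15:00, 18:00-19:00, 20:00-21:00.
Mei in UTC: 08:00-12:00, 16:00-17:00, 19:00-20:00, 21:00-22:00.
Teo in UTC: 09:00-14:00, 15:00-17:00, 18:00-20:00.
Nadia ∩ Viktor: 10:00-12:00, 19:00-20:00, 21:00-22:00.
Nadia ∩ Viktor ∩ Priya: ∅.
Nadia ∩ Viktor ∩ Priya ∩ Mei: ∅.
Nadia ∩ Viktor ∩ Priya ∩ Mei ∩ Teo: ∅.
There is no time when everyone is free.

none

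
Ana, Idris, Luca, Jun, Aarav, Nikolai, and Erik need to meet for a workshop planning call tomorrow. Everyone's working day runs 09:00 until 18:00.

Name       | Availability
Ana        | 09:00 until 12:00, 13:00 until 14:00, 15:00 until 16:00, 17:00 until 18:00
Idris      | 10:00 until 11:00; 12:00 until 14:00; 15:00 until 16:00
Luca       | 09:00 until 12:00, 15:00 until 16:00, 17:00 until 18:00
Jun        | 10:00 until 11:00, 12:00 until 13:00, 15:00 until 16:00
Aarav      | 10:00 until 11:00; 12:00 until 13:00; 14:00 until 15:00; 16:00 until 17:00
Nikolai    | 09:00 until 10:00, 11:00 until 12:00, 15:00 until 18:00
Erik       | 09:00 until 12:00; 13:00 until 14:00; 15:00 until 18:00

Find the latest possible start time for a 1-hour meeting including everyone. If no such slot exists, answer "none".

none

Ana ∩ Idris: 10:00-11:00, 13:00-14:00, 15:00-16:00.
Ana ∩ Idris ∩ Luca: 10:00-11:00, 15:00-16:00.
Ana ∩ Idris ∩ Luca ∩ Jun: 10:00-11:00, 15:00-16:00.
Ana ∩ Idris ∩ Luca ∩ Jun ∩ Aarav: 10:00-11:00.
Ana ∩ Idris ∩ Luca ∩ Jun ∩ Aarav ∩ Nikolai: ∅.
Ana ∩ Idris ∩ Luca ∩ Jun ∩ Aarav ∩ Nikolai ∩ Erik: ∅.
There is no time when everyone is free.
No common window is at least 60 minutes long.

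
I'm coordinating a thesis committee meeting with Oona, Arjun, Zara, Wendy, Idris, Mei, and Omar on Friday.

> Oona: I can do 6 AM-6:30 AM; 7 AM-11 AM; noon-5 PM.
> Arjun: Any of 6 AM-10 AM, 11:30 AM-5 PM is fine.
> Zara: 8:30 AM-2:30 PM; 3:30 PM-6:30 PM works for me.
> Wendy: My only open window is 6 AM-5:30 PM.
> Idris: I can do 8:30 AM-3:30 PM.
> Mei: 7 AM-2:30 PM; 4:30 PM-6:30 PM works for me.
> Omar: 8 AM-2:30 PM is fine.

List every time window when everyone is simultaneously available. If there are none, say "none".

Oona ∩ Arjun: 06:00-06:30, 07:00-10:00, 12:00-17:00.
Oona ∩ Arjun ∩ Zara: 08:30-10:00, 12:00-14:30, 15:30-17:00.
Oona ∩ Arjun ∩ Zara ∩ Wendy: 08:30-10:00, 12:00-14:30, 15:30-17:00.
Oona ∩ Arjun ∩ Zara ∩ Wendy ∩ Idris: 08:30-10:00, 12:00-14:30.
Oona ∩ Arjun ∩ Zara ∩ Wendy ∩ Idris ∩ Mei: 08:30-10:00, 12:00-14:30.
Oona ∩ Arjun ∩ Zara ∩ Wendy ∩ Idris ∩ Mei ∩ Omar: 08:30-10:00, 12:00-14:30.
Those are the intersection windows.

08:30-10:00, 12:00-14:30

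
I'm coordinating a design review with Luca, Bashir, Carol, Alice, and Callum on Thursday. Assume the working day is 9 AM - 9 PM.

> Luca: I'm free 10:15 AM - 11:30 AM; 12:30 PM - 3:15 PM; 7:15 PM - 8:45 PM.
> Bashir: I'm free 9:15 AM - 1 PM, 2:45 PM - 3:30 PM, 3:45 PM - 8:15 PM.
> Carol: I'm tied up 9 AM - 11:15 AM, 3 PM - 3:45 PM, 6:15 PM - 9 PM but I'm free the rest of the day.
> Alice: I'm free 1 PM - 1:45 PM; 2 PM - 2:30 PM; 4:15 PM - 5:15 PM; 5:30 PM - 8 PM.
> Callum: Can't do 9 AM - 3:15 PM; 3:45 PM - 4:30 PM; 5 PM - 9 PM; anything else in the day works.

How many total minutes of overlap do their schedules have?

0

Luca free: 10:15-11:30, 12:30-15:15, 19:15-20:45.
Bashir free: 09:15-13:00, 14:45-15:30, 15:45-20:15.
Carol free: 11:15-15:00, 15:45-18:15 (invert busy blocks within the working day).
Alice free: 13:00-13:45, 14:00-14:30, 16:15-17:15, 17:30-20:00.
Callum free: 15:15-15:45, 16:30-17:00 (invert busy blocks within the working day).
Luca ∩ Bashir: 10:15-11:30, 12:30-13:00, 14:45-15:15, 19:15-20:15.
Luca ∩ Bashir ∩ Carol: 11:15-11:30, 12:30-13:00, 14:45-15:00.
Luca ∩ Bashir ∩ Carol ∩ Alice: ∅.
Luca ∩ Bashir ∩ Carol ∩ Alice ∩ Callum: ∅.
There is no time when everyone is free.
There is no common window, so the total is 0 minutes.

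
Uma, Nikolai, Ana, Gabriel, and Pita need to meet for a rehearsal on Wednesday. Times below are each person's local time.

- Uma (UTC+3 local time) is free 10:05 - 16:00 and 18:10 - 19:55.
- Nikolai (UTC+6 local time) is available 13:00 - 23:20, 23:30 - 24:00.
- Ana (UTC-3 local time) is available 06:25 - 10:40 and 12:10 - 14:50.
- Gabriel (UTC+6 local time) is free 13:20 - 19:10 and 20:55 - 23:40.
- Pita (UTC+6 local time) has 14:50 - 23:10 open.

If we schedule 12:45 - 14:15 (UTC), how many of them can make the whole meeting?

2

Uma in UTC: 07:05-13:00, 15:10-16:55 (subtract 3h to convert from UTC+3).
Nikolai in UTC: 07:00-17:20, 17:30-18:00 (subtract 6h to convert from UTC+6).
Ana in UTC: 09:25-13:40, 15:10-17:50 (add 3h to convert from UTC-3).
Gabriel in UTC: 07:20-13:10, 14:55-17:40 (subtract 6h to convert from UTC+6).
Pita in UTC: 08:50-17:10 (subtract 6h to convert from UTC+6).
Nikolai and Pita can make the full 12:45-14:15 slot — that's 2.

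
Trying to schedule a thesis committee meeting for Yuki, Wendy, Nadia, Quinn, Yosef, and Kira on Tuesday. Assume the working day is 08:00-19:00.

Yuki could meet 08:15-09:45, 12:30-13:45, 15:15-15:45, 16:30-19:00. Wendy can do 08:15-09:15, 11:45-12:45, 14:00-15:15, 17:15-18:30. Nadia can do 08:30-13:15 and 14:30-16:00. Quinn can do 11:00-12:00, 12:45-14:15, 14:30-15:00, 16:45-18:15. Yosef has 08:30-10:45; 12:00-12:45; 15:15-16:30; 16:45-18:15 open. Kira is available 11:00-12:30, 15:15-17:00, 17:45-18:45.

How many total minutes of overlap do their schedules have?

0

Yuki ∩ Wendy: 08:15-09:15, 12:30-12:45, 17:15-18:30.
Yuki ∩ Wendy ∩ Nadia: 08:30-09:15, 12:30-12:45.
Yuki ∩ Wendy ∩ Nadia ∩ Quinn: ∅.
Yuki ∩ Wendy ∩ Nadia ∩ Quinn ∩ Yosef: ∅.
Yuki ∩ Wendy ∩ Nadia ∩ Quinn ∩ Yosef ∩ Kira: ∅.
There is no time when everyone is free.
There is no common window, so the total is 0 minutes.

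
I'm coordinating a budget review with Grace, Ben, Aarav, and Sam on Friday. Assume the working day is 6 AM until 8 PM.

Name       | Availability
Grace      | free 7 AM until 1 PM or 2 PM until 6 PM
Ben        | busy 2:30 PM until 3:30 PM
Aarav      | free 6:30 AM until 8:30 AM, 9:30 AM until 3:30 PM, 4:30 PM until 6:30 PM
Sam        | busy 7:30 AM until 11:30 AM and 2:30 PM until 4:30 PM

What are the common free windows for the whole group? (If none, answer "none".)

07:00-07:30, 11:30-13:00, 14:00-14:30, 16:30-18:00

Grace free: 07:00-13:00, 14:00-18:00.
Ben free: 06:00-14:30, 15:30-20:00 (invert busy blocks within the working day).
Aarav free: 06:30-08:30, 09:30-15:30, 16:30-18:30.
Sam free: 06:00-07:30, 11:30-14:30, 16:30-20:00 (invert busy blocks within the working day).
Grace ∩ Ben: 07:00-13:00, 14:00-14:30, 15:30-18:00.
Grace ∩ Ben ∩ Aarav: 07:00-08:30, 09:30-13:00, 14:00-14:30, 16:30-18:00.
Grace ∩ Ben ∩ Aarav ∩ Sam: 07:00-07:30, 11:30-13:00, 14:00-14:30, 16:30-18:00.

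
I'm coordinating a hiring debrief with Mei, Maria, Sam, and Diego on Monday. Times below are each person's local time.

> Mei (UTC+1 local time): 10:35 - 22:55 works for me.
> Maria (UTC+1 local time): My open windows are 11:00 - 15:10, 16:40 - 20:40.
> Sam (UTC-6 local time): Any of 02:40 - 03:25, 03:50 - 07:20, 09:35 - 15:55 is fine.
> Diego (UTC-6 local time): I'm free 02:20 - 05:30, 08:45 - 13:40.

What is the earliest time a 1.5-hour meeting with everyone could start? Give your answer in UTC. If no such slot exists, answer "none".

10:00

Mei in UTC: 09:35-21:55 (subtract 1h to convert from UTC+1).
Maria in UTC: 10:00-14:10, 15:40-19:40 (subtract 1h to convert from UTC+1).
Sam in UTC: 08:40-09:25, 09:50-13:20, 15:35-21:55 (add 6h to convert from UTC-6).
Diego in UTC: 08:20-11:30, 14:45-19:40 (add 6h to convert from UTC-6).
Mei ∩ Maria: 10:00-14:10, 15:40-19:40.
Mei ∩ Maria ∩ Sam: 10:00-13:20, 15:40-19:40.
Mei ∩ Maria ∩ Sam ∩ Diego: 10:00-11:30, 15:40-19:40.
The first common window of at least 90 minutes is 10:00-11:30, so the earliest start is 10:00.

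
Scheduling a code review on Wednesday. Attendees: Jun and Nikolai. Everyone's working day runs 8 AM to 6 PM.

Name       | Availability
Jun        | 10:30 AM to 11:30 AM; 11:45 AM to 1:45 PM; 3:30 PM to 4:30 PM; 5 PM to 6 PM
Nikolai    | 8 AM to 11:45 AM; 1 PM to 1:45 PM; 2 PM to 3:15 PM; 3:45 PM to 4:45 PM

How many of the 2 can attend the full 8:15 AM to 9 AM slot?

Nikolai can make the full 08:15-09:00 slot — that's 1.

1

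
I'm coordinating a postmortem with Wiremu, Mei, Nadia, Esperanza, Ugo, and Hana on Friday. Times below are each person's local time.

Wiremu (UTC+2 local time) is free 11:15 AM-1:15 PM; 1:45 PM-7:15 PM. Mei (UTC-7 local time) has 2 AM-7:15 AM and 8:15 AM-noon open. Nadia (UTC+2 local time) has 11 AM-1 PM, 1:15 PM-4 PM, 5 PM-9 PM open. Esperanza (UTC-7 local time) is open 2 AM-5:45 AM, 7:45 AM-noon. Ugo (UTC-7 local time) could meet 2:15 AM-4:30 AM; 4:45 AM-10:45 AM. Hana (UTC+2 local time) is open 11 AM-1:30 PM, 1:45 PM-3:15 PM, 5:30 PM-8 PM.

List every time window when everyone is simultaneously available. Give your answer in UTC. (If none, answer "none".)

09:15-11:00, 11:45-12:45, 15:30-17:15

Wiremu in UTC: 09:15-11:15, 11:45-17:15 (subtract 2h to convert from UTC+2).
Mei in UTC: 09:00-14:15, 15:15-19:00 (add 7h to convert from UTC-7).
Nadia in UTC: 09:00-11:00, 11:15-14:00, 15:00-19:00 (subtract 2h to convert from UTC+2).
Esperanza in UTC: 09:00-12:45, 14:45-19:00 (add 7h to convert from UTC-7).
Ugo in UTC: 09:15-11:30, 11:45-17:45 (add 7h to convert from UTC-7).
Hana in UTC: 09:00-11:30, 11:45-13:15, 15:30-18:00 (subtract 2h to convert from UTC+2).
Wiremu ∩ Mei: 09:15-11:15, 11:45-14:15, 15:15-17:15.
Wiremu ∩ Mei ∩ Nadia: 09:15-11:00, 11:45-14:00, 15:15-17:15.
Wiremu ∩ Mei ∩ Nadia ∩ Esperanza: 09:15-11:00, 11:45-12:45, 15:15-17:15.
Wiremu ∩ Mei ∩ Nadia ∩ Esperanza ∩ Ugo: 09:15-11:00, 11:45-12:45, 15:15-17:15.
Wiremu ∩ Mei ∩ Nadia ∩ Esperanza ∩ Ugo ∩ Hana: 09:15-11:00, 11:45-12:45, 15:30-17:15.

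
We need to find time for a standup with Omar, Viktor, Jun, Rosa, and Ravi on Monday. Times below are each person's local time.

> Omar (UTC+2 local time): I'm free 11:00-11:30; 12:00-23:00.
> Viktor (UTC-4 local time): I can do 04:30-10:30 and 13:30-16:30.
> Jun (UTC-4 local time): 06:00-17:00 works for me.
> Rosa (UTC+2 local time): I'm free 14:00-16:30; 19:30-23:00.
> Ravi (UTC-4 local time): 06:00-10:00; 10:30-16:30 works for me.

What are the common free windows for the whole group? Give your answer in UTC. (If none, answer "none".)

12:00-14:00, 17:30-20:30

Omar in UTC: 09:00-09:30, 10:00-21:00 (subtract 2h to convert from UTC+2).
Viktor in UTC: 08:30-14:30, 17:30-20:30 (add 4h to convert from UTC-4).
Jun in UTC: 10:00-21:00 (add 4h to convert from UTC-4).
Rosa in UTC: 12:00-14:30, 17:30-21:00 (subtract 2h to convert from UTC+2).
Ravi in UTC: 10:00-14:00, 14:30-20:30 (add 4h to convert from UTC-4).
Omar ∩ Viktor: 09:00-09:30, 10:00-14:30, 17:30-20:30.
Omar ∩ Viktor ∩ Jun: 10:00-14:30, 17:30-20:30.
Omar ∩ Viktor ∩ Jun ∩ Rosa: 12:00-14:30, 17:30-20:30.
Omar ∩ Viktor ∩ Jun ∩ Rosa ∩ Ravi: 12:00-14:00, 17:30-20:30.
So the common availability across everyone is 12:00-14:00, 17:30-20:30.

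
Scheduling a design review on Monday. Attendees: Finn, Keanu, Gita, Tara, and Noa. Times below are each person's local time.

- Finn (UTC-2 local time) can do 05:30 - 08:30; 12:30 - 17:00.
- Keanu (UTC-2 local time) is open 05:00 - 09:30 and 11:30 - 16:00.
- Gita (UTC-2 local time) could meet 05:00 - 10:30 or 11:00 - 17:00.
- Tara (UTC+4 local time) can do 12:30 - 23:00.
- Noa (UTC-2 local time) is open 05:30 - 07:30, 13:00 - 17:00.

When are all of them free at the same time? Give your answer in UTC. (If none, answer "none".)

08:30-09:30, 15:00-18:00

Finn in UTC: 07:30-10:30, 14:30-19:00 (add 2h to convert from UTC-2).
Keanu in UTC: 07:00-11:30, 13:30-18:00 (add 2h to convert from UTC-2).
Gita in UTC: 07:00-12:30, 13:00-19:00 (add 2h to convert from UTC-2).
Tara in UTC: 08:30-19:00 (subtract 4h to convert from UTC+4).
Noa in UTC: 07:30-09:30, 15:00-19:00 (add 2h to convert from UTC-2).
Finn ∩ Keanu: 07:30-10:30, 14:30-18:00.
Finn ∩ Keanu ∩ Gita: 07:30-10:30, 14:30-18:00.
Finn ∩ Keanu ∩ Gita ∩ Tara: 08:30-10:30, 14:30-18:00.
Finn ∩ Keanu ∩ Gita ∩ Tara ∩ Noa: 08:30-09:30, 15:00-18:00.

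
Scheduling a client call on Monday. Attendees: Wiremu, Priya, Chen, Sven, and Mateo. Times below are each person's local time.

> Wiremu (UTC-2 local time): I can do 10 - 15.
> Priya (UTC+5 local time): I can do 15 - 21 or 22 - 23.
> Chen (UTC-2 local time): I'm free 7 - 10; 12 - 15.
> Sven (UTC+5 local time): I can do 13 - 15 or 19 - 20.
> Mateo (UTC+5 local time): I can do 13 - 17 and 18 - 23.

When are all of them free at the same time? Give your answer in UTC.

Wiremu in UTC: 12:00-17:00 (add 2h to convert from UTC-2).
Priya in UTC: 10:00-16:00, 17:00-18:00 (subtract 5h to convert from UTC+5).
Chen in UTC: 09:00-12:00, 14:00-17:00 (add 2h to convert from UTC-2).
Sven in UTC: 08:00-10:00, 14:00-15:00 (subtract 5h to convert from UTC+5).
Mateo in UTC: 08:00-12:00, 13:00-18:00 (subtract 5h to convert from UTC+5).
Wiremu ∩ Priya: 12:00-16:00.
Wiremu ∩ Priya ∩ Chen: 14:00-16:00.
Wiremu ∩ Priya ∩ Chen ∩ Sven: 14:00-15:00.
Wiremu ∩ Priya ∩ Chen ∩ Sven ∩ Mateo: 14:00-15:00.
Those are the intersection windows.

14:00-15:00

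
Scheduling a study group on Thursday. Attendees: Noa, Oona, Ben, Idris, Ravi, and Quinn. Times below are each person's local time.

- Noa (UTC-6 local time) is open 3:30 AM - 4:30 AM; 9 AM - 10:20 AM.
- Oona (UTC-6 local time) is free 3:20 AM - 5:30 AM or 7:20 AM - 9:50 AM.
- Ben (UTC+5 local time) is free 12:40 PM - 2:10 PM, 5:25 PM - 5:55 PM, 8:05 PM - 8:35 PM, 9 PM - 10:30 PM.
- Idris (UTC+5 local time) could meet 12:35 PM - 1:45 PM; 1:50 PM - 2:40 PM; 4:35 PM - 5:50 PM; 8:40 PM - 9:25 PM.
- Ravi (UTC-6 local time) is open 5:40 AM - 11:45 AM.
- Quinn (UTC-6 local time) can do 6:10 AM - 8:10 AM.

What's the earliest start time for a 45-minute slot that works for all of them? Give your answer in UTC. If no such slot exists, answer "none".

Noa in UTC: 09:30-10:30, 15:00-16:20 (add 6h to convert from UTC-6).
Oona in UTC: 09:20-11:30, 13:20-15:50 (add 6h to convert from UTC-6).
Ben in UTC: 07:40-09:10, 12:25-12:55, 15:05-15:35, 16:00-17:30 (subtract 5h to convert from UTC+5).
Idris in UTC: 07:35-08:45, 08:50-09:40, 11:35-12:50, 15:40-16:25 (subtract 5h to convert from UTC+5).
Ravi in UTC: 11:40-17:45 (add 6h to convert from UTC-6).
Quinn in UTC: 12:10-14:10 (add 6h to convert from UTC-6).
Noa ∩ Oona: 09:30-10:30, 15:00-15:50.
Noa ∩ Oona ∩ Ben: 15:05-15:35.
Noa ∩ Oona ∩ Ben ∩ Idris: ∅.
Noa ∩ Oona ∩ Ben ∩ Idris ∩ Ravi: ∅.
Noa ∩ Oona ∩ Ben ∩ Idris ∩ Ravi ∩ Quinn: ∅.
There is no time when everyone is free.
No common window is at least 45 minutes long.

none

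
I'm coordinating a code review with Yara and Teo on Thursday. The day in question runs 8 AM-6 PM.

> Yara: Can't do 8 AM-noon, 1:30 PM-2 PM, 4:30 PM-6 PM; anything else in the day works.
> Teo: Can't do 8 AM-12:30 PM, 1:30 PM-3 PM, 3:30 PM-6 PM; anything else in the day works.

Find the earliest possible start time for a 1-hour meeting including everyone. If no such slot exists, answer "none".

Yara free: 12:00-13:30, 14:00-16:30 (invert busy blocks within the working day).
Teo free: 12:30-13:30, 15:00-15:30 (invert busy blocks within the working day).
Yara ∩ Teo: 12:30-13:30, 15:00-15:30.
The first common window of at least 60 minutes is 12:30-13:30, so the earliest start is 12:30.

12:30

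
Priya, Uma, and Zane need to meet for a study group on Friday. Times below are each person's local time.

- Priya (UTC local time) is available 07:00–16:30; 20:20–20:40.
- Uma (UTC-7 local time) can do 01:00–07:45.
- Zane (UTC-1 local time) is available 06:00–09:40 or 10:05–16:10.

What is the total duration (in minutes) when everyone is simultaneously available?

Priya in UTC: 07:00-16:30, 20:20-20:40.
Uma in UTC: 08:00-14:45 (add 7h to convert from UTC-7).
Zane in UTC: 07:00-10:40, 11:05-17:10 (add 1h to convert from UTC-1).
Priya ∩ Uma: 08:00-14:45.
Priya ∩ Uma ∩ Zane: 08:00-10:40, 11:05-14:45.
So the common availability across everyone is 08:00-10:40, 11:05-14:45.
Summing the common windows: 160 + 220 = 380 minutes.

380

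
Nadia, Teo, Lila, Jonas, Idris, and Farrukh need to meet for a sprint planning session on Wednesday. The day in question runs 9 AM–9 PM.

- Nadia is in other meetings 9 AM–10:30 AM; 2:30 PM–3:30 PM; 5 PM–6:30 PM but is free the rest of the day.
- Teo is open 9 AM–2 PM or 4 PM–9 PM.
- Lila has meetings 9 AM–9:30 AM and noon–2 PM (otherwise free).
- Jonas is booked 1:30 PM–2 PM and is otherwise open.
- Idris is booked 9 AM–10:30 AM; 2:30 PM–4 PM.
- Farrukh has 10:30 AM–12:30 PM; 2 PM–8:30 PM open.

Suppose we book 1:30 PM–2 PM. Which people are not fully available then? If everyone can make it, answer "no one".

Nadia free: 10:30-14:30, 15:30-17:00, 18:30-21:00 (invert busy blocks within the working day).
Teo free: 09:00-14:00, 16:00-21:00.
Lila free: 09:30-12:00, 14:00-21:00 (invert busy blocks within the working day).
Jonas free: 09:00-13:30, 14:00-21:00 (invert busy blocks within the working day).
Idris free: 10:30-14:30, 16:00-21:00 (invert busy blocks within the working day).
Farrukh free: 10:30-12:30, 14:00-20:30.
Nadia: free for 13:30-14:00. Teo: free for 13:30-14:00. Lila: not fully free for 13:30-14:00. Jonas: not fully free for 13:30-14:00. Idris: free for 13:30-14:00. Farrukh: not fully free for 13:30-14:00.

Farrukh, Jonas, Lila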